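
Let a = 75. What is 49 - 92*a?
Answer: -6851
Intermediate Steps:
49 - 92*a = 49 - 92*75 = 49 - 6900 = -6851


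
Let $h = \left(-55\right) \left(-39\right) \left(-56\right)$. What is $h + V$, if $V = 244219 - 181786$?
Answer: $-57687$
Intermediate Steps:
$h = -120120$ ($h = 2145 \left(-56\right) = -120120$)
$V = 62433$
$h + V = -120120 + 62433 = -57687$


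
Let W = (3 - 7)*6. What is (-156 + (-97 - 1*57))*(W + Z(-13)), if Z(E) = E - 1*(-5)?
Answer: 9920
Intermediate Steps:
Z(E) = 5 + E (Z(E) = E + 5 = 5 + E)
W = -24 (W = -4*6 = -24)
(-156 + (-97 - 1*57))*(W + Z(-13)) = (-156 + (-97 - 1*57))*(-24 + (5 - 13)) = (-156 + (-97 - 57))*(-24 - 8) = (-156 - 154)*(-32) = -310*(-32) = 9920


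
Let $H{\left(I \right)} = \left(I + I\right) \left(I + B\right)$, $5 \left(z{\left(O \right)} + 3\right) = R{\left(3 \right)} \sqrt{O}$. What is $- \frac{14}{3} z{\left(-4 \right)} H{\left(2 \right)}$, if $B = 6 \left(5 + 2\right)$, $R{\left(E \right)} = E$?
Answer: $2464 - \frac{4928 i}{5} \approx 2464.0 - 985.6 i$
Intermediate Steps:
$B = 42$ ($B = 6 \cdot 7 = 42$)
$z{\left(O \right)} = -3 + \frac{3 \sqrt{O}}{5}$
$H{\left(I \right)} = 2 I \left(42 + I\right)$ ($H{\left(I \right)} = \left(I + I\right) \left(I + 42\right) = 2 I \left(42 + I\right)$)
$- \frac{14}{3} z{\left(-4 \right)} H{\left(2 \right)} = - \frac{14}{3} \left(-3 + \frac{3 \sqrt{-4}}{5}\right) 2 \cdot 2 \left(42 + 2\right) = \left(-14\right) \frac{1}{3} \left(-3 + \frac{3 \cdot 2 i}{5}\right) 2 \cdot 2 \cdot 44 = - \frac{14 \left(-3 + \frac{6 i}{5}\right)}{3} \cdot 176 = \left(14 - \frac{28 i}{5}\right) 176 = 2464 - \frac{4928 i}{5}$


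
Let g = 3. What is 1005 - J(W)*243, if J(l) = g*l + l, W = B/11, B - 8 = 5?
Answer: -1581/11 ≈ -143.73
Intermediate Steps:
B = 13 (B = 8 + 5 = 13)
W = 13/11 ≈ 1.1818
J(l) = 4*l (J(l) = 3*l + l = 4*l)
1005 - J(W)*243 = 1005 - 4*(13/11)*243 = 1005 - 52*243/11 = 1005 - 1*12636/11 = 1005 - 12636/11 = -1581/11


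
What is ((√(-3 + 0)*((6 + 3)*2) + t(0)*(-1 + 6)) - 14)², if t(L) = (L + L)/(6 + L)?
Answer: -776 - 504*I*√3 ≈ -776.0 - 872.95*I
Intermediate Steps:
t(L) = 2*L/(6 + L) (t(L) = (2*L)/(6 + L) = 2*L/(6 + L))
((√(-3 + 0)*((6 + 3)*2) + t(0)*(-1 + 6)) - 14)² = ((√(-3 + 0)*((6 + 3)*2) + (2*0/(6 + 0))*(-1 + 6)) - 14)² = ((√(-3)*(9*2) + (2*0/6)*5) - 14)² = (((I*√3)*18 + (2*0*(⅙))*5) - 14)² = ((18*I*√3 + 0*5) - 14)² = ((18*I*√3 + 0) - 14)² = (18*I*√3 - 14)² = (-14 + 18*I*√3)²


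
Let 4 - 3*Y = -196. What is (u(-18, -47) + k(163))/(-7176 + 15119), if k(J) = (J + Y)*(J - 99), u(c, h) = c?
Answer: 44042/23829 ≈ 1.8483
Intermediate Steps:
Y = 200/3 (Y = 4/3 - ⅓*(-196) = 4/3 + 196/3 = 200/3 ≈ 66.667)
k(J) = (-99 + J)*(200/3 + J) (k(J) = (J + 200/3)*(J - 99) = (200/3 + J)*(-99 + J) = (-99 + J)*(200/3 + J))
(u(-18, -47) + k(163))/(-7176 + 15119) = (-18 + (-6600 + 163² - 97/3*163))/(-7176 + 15119) = (-18 + (-6600 + 26569 - 15811/3))/7943 = (-18 + 44096/3)*(1/7943) = (44042/3)*(1/7943) = 44042/23829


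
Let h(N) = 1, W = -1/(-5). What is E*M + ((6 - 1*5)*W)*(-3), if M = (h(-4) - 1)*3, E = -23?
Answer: -3/5 ≈ -0.60000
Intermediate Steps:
W = 1/5 (W = -1*(-1/5) = 1/5 ≈ 0.20000)
M = 0 (M = (1 - 1)*3 = 0*3 = 0)
E*M + ((6 - 1*5)*W)*(-3) = -23*0 + ((6 - 1*5)*(1/5))*(-3) = 0 + ((6 - 5)*(1/5))*(-3) = 0 + (1*(1/5))*(-3) = 0 + (1/5)*(-3) = 0 - 3/5 = -3/5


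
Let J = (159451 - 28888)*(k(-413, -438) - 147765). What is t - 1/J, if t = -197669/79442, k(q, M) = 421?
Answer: -1901345957330063/764139675646512 ≈ -2.4882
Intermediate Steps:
t = -197669/79442 (t = -197669*1/79442 = -197669/79442 ≈ -2.4882)
J = -19237674672 (J = (159451 - 28888)*(421 - 147765) = 130563*(-147344) = -19237674672)
t - 1/J = -197669/79442 - 1/(-19237674672) = -197669/79442 - 1*(-1/19237674672) = -197669/79442 + 1/19237674672 = -1901345957330063/764139675646512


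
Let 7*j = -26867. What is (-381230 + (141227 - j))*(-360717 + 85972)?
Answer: 454195795730/7 ≈ 6.4885e+10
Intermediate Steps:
j = -26867/7 (j = (⅐)*(-26867) = -26867/7 ≈ -3838.1)
(-381230 + (141227 - j))*(-360717 + 85972) = (-381230 + (141227 - 1*(-26867/7)))*(-360717 + 85972) = (-381230 + (141227 + 26867/7))*(-274745) = (-381230 + 1015456/7)*(-274745) = -1653154/7*(-274745) = 454195795730/7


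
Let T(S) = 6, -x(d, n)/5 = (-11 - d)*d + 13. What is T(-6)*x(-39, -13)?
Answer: 32370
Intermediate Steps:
x(d, n) = -65 - 5*d*(-11 - d) (x(d, n) = -5*((-11 - d)*d + 13) = -5*(d*(-11 - d) + 13) = -5*(13 + d*(-11 - d)) = -65 - 5*d*(-11 - d))
T(-6)*x(-39, -13) = 6*(-65 + 5*(-39)² + 55*(-39)) = 6*(-65 + 5*1521 - 2145) = 6*(-65 + 7605 - 2145) = 6*5395 = 32370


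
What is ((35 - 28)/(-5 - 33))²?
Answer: 49/1444 ≈ 0.033934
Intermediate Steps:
((35 - 28)/(-5 - 33))² = (7/(-38))² = (7*(-1/38))² = (-7/38)² = 49/1444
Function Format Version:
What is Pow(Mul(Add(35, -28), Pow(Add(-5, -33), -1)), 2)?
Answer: Rational(49, 1444) ≈ 0.033934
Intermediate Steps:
Pow(Mul(Add(35, -28), Pow(Add(-5, -33), -1)), 2) = Pow(Mul(7, Pow(-38, -1)), 2) = Pow(Mul(7, Rational(-1, 38)), 2) = Pow(Rational(-7, 38), 2) = Rational(49, 1444)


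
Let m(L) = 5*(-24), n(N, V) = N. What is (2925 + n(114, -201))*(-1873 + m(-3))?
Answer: -6056727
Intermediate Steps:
m(L) = -120
(2925 + n(114, -201))*(-1873 + m(-3)) = (2925 + 114)*(-1873 - 120) = 3039*(-1993) = -6056727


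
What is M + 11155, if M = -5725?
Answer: 5430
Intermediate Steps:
M + 11155 = -5725 + 11155 = 5430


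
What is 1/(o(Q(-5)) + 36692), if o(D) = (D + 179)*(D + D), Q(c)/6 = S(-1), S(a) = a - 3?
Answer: 1/29252 ≈ 3.4186e-5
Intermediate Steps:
S(a) = -3 + a
Q(c) = -24 (Q(c) = 6*(-3 - 1) = 6*(-4) = -24)
o(D) = 2*D*(179 + D) (o(D) = (179 + D)*(2*D) = 2*D*(179 + D))
1/(o(Q(-5)) + 36692) = 1/(2*(-24)*(179 - 24) + 36692) = 1/(2*(-24)*155 + 36692) = 1/(-7440 + 36692) = 1/29252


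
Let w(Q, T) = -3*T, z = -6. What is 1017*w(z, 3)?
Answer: -9153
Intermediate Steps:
1017*w(z, 3) = 1017*(-3*3) = 1017*(-9) = -9153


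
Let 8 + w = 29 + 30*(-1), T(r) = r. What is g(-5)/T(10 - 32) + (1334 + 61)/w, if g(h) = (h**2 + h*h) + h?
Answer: -3455/22 ≈ -157.05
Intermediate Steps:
g(h) = h + 2*h**2 (g(h) = (h**2 + h**2) + h = 2*h**2 + h = h + 2*h**2)
w = -9 (w = -8 + (29 + 30*(-1)) = -8 + (29 - 30) = -8 - 1 = -9)
g(-5)/T(10 - 32) + (1334 + 61)/w = (-5*(1 + 2*(-5)))/(10 - 32) + (1334 + 61)/(-9) = -5*(1 - 10)/(-22) + 1395*(-1/9) = -5*(-9)*(-1/22) - 155 = 45*(-1/22) - 155 = -45/22 - 155 = -3455/22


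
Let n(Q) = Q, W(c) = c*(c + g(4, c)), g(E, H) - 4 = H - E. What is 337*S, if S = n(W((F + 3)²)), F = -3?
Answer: 0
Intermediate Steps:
g(E, H) = 4 + H - E (g(E, H) = 4 + (H - E) = 4 + H - E)
W(c) = 2*c² (W(c) = c*(c + (4 + c - 1*4)) = c*(c + (4 + c - 4)) = c*(c + c) = c*(2*c) = 2*c²)
S = 0 (S = 2*((-3 + 3)²)² = 2*(0²)² = 2*0² = 2*0 = 0)
337*S = 337*0 = 0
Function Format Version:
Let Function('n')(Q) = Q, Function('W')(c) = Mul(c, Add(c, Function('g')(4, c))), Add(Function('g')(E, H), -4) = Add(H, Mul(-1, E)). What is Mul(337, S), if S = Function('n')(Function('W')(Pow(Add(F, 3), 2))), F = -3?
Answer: 0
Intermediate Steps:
Function('g')(E, H) = Add(4, H, Mul(-1, E)) (Function('g')(E, H) = Add(4, Add(H, Mul(-1, E))) = Add(4, H, Mul(-1, E)))
Function('W')(c) = Mul(2, Pow(c, 2)) (Function('W')(c) = Mul(c, Add(c, Add(4, c, Mul(-1, 4)))) = Mul(c, Add(c, Add(4, c, -4))) = Mul(c, Add(c, c)) = Mul(c, Mul(2, c)) = Mul(2, Pow(c, 2)))
S = 0 (S = Mul(2, Pow(Pow(Add(-3, 3), 2), 2)) = Mul(2, Pow(Pow(0, 2), 2)) = Mul(2, Pow(0, 2)) = Mul(2, 0) = 0)
Mul(337, S) = Mul(337, 0) = 0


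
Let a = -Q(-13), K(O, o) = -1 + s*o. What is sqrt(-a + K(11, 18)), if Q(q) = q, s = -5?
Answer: 2*I*sqrt(26) ≈ 10.198*I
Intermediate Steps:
K(O, o) = -1 - 5*o
a = 13 (a = -1*(-13) = 13)
sqrt(-a + K(11, 18)) = sqrt(-1*13 + (-1 - 5*18)) = sqrt(-13 + (-1 - 90)) = sqrt(-13 - 91) = sqrt(-104) = 2*I*sqrt(26)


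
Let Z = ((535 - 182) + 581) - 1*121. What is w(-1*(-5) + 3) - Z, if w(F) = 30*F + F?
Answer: -565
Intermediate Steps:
w(F) = 31*F
Z = 813 (Z = (353 + 581) - 121 = 934 - 121 = 813)
w(-1*(-5) + 3) - Z = 31*(-1*(-5) + 3) - 1*813 = 31*(5 + 3) - 813 = 31*8 - 813 = 248 - 813 = -565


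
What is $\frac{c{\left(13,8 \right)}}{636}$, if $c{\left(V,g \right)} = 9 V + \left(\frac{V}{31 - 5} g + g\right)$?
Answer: $\frac{43}{212} \approx 0.20283$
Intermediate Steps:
$c{\left(V,g \right)} = g + 9 V + \frac{V g}{26}$ ($c{\left(V,g \right)} = 9 V + \left(\frac{V}{26} g + g\right) = 9 V + \left(\frac{V g}{26} + g\right) = 9 V + \left(g + \frac{V g}{26}\right) = g + 9 V + \frac{V g}{26}$)
$\frac{c{\left(13,8 \right)}}{636} = \frac{8 + 9 \cdot 13 + \frac{1}{26} \cdot 13 \cdot 8}{636} = \left(8 + 117 + 4\right) \frac{1}{636} = 129 \cdot \frac{1}{636} = \frac{43}{212}$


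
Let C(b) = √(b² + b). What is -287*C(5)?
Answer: -287*√30 ≈ -1572.0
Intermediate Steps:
C(b) = √(b + b²)
-287*C(5) = -287*√5*√(1 + 5) = -287*√30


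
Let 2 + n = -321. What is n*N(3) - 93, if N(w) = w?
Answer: -1062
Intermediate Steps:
n = -323 (n = -2 - 321 = -323)
n*N(3) - 93 = -323*3 - 93 = -969 - 93 = -1062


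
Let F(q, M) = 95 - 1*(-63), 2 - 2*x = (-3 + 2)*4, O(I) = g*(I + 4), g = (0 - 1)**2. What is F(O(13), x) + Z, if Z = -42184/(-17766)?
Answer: 1424606/8883 ≈ 160.37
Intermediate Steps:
g = 1 (g = (-1)**2 = 1)
O(I) = 4 + I (O(I) = 1*(I + 4) = 1*(4 + I) = 4 + I)
x = 3 (x = 1 - (-3 + 2)*4/2 = 1 - (-1)*4/2 = 1 - 1/2*(-4) = 1 + 2 = 3)
F(q, M) = 158 (F(q, M) = 95 + 63 = 158)
Z = 21092/8883 (Z = -42184*(-1/17766) = 21092/8883 ≈ 2.3744)
F(O(13), x) + Z = 158 + 21092/8883 = 1424606/8883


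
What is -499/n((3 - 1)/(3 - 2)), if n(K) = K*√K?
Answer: -499*√2/4 ≈ -176.42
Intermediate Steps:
n(K) = K^(3/2)
-499/n((3 - 1)/(3 - 2)) = -499*(3 - 2)^(3/2)/(3 - 1)^(3/2) = -499/2^(3/2) = -499*√2/4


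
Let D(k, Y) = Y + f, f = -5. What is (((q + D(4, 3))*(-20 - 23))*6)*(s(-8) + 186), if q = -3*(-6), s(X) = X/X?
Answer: -771936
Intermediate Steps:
s(X) = 1
q = 18
D(k, Y) = -5 + Y (D(k, Y) = Y - 5 = -5 + Y)
(((q + D(4, 3))*(-20 - 23))*6)*(s(-8) + 186) = (((18 + (-5 + 3))*(-20 - 23))*6)*(1 + 186) = (((18 - 2)*(-43))*6)*187 = ((16*(-43))*6)*187 = -688*6*187 = -4128*187 = -771936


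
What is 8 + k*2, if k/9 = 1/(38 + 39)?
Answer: 634/77 ≈ 8.2338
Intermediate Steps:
k = 9/77 (k = 9/(38 + 39) = 9/77 ≈ 0.11688)
8 + k*2 = 8 + (9/77)*2 = 8 + 18/77 = 634/77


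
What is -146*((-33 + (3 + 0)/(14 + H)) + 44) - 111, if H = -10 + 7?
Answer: -19325/11 ≈ -1756.8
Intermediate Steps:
H = -3
-146*((-33 + (3 + 0)/(14 + H)) + 44) - 111 = -146*((-33 + (3 + 0)/(14 - 3)) + 44) - 111 = -146*((-33 + 3/11) + 44) - 111 = -146*(-360/11 + 44) - 111 = -146*124/11 - 111 = -18104/11 - 111 = -19325/11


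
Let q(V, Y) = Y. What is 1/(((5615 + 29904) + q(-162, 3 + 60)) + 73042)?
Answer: 1/108624 ≈ 9.2061e-6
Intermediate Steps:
1/(((5615 + 29904) + q(-162, 3 + 60)) + 73042) = 1/(((5615 + 29904) + (3 + 60)) + 73042) = 1/((35519 + 63) + 73042) = 1/(35582 + 73042) = 1/108624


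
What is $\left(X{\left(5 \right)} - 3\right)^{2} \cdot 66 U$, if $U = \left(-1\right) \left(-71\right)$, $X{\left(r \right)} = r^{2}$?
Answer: $2268024$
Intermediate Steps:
$U = 71$
$\left(X{\left(5 \right)} - 3\right)^{2} \cdot 66 U = \left(5^{2} - 3\right)^{2} \cdot 66 \cdot 71 = \left(25 - 3\right)^{2} \cdot 66 \cdot 71 = 22^{2} \cdot 66 \cdot 71 = 484 \cdot 66 \cdot 71 = 31944 \cdot 71 = 2268024$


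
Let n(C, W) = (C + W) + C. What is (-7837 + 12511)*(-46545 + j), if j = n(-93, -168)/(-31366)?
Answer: -3411856681092/15683 ≈ -2.1755e+8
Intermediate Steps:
n(C, W) = W + 2*C
j = 177/15683 (j = (-168 + 2*(-93))/(-31366) = (-168 - 186)*(-1/31366) = -354*(-1/31366) = 177/15683 ≈ 0.011286)
(-7837 + 12511)*(-46545 + j) = (-7837 + 12511)*(-46545 + 177/15683) = 4674*(-729965058/15683) = -3411856681092/15683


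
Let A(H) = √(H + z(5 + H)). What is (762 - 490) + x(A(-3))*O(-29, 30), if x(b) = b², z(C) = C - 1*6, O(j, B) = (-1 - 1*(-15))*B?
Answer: -2668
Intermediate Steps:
O(j, B) = 14*B (O(j, B) = (-1 + 15)*B = 14*B)
z(C) = -6 + C (z(C) = C - 6 = -6 + C)
A(H) = √(-1 + 2*H) (A(H) = √(H + (-6 + (5 + H))) = √(H + (-1 + H)) = √(-1 + 2*H))
(762 - 490) + x(A(-3))*O(-29, 30) = (762 - 490) + (√(-1 + 2*(-3)))²*(14*30) = 272 + (√(-1 - 6))²*420 = 272 + (√(-7))²*420 = 272 + (I*√7)²*420 = 272 - 7*420 = 272 - 2940 = -2668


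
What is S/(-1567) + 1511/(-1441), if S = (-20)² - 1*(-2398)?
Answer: -6399655/2258047 ≈ -2.8342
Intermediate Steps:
S = 2798 (S = 400 + 2398 = 2798)
S/(-1567) + 1511/(-1441) = 2798/(-1567) + 1511/(-1441) = 2798*(-1/1567) + 1511*(-1/1441) = -2798/1567 - 1511/1441 = -6399655/2258047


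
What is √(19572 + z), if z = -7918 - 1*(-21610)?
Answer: 12*√231 ≈ 182.38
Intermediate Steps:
z = 13692 (z = -7918 + 21610 = 13692)
√(19572 + z) = √(19572 + 13692) = √33264 = 12*√231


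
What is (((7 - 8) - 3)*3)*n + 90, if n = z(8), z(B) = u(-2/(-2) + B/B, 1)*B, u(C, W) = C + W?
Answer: -198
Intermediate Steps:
z(B) = 3*B (z(B) = ((-2/(-2) + B/B) + 1)*B = ((-2*(-1/2) + 1) + 1)*B = ((1 + 1) + 1)*B = (2 + 1)*B = 3*B)
n = 24 (n = 3*8 = 24)
(((7 - 8) - 3)*3)*n + 90 = (((7 - 8) - 3)*3)*24 + 90 = ((-1 - 3)*3)*24 + 90 = -4*3*24 + 90 = -12*24 + 90 = -288 + 90 = -198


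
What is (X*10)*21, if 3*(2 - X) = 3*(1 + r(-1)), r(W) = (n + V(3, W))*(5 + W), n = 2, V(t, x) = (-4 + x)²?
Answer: -22470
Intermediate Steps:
r(W) = (2 + (-4 + W)²)*(5 + W)
X = -107 (X = 2 - (1 + (90 + (-1)³ - 22*(-1) - 3*(-1)²)) = 2 - (1 + (90 - 1 + 22 - 3*1)) = 2 - (1 + (90 - 1 + 22 - 3)) = 2 - (1 + 108) = 2 - 109 = -107)
(X*10)*21 = -107*10*21 = -1070*21 = -22470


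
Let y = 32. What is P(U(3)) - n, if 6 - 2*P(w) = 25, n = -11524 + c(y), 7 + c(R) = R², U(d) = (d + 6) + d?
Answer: 20995/2 ≈ 10498.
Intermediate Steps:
U(d) = 6 + 2*d (U(d) = (6 + d) + d = 6 + 2*d)
c(R) = -7 + R²
n = -10507 (n = -11524 + (-7 + 32²) = -11524 + (-7 + 1024) = -11524 + 1017 = -10507)
P(w) = -19/2 (P(w) = 3 - ½*25 = 3 - 25/2 = -19/2)
P(U(3)) - n = -19/2 - 1*(-10507) = -19/2 + 10507 = 20995/2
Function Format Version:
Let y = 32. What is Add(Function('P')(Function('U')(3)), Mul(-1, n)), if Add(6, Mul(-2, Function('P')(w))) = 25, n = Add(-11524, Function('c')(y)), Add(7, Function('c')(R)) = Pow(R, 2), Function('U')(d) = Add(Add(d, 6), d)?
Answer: Rational(20995, 2) ≈ 10498.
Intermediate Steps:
Function('U')(d) = Add(6, Mul(2, d)) (Function('U')(d) = Add(Add(6, d), d) = Add(6, Mul(2, d)))
Function('c')(R) = Add(-7, Pow(R, 2))
n = -10507 (n = Add(-11524, Add(-7, Pow(32, 2))) = Add(-11524, Add(-7, 1024)) = Add(-11524, 1017) = -10507)
Function('P')(w) = Rational(-19, 2) (Function('P')(w) = Add(3, Mul(Rational(-1, 2), 25)) = Add(3, Rational(-25, 2)) = Rational(-19, 2))
Add(Function('P')(Function('U')(3)), Mul(-1, n)) = Add(Rational(-19, 2), Mul(-1, -10507)) = Add(Rational(-19, 2), 10507) = Rational(20995, 2)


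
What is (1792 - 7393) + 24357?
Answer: 18756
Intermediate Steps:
(1792 - 7393) + 24357 = -5601 + 24357 = 18756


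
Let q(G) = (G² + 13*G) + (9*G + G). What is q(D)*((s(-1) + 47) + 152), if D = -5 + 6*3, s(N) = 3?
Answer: 94536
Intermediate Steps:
D = 13 (D = -5 + 18 = 13)
q(G) = G² + 23*G (q(G) = (G² + 13*G) + 10*G = G² + 23*G)
q(D)*((s(-1) + 47) + 152) = (13*(23 + 13))*((3 + 47) + 152) = (13*36)*(50 + 152) = 468*202 = 94536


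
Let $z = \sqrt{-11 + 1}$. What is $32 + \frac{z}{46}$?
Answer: $32 + \frac{i \sqrt{10}}{46} \approx 32.0 + 0.068745 i$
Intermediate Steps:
$z = i \sqrt{10}$ ($z = \sqrt{-10} = i \sqrt{10} \approx 3.1623 i$)
$32 + \frac{z}{46} = 32 + \frac{i \sqrt{10}}{46}$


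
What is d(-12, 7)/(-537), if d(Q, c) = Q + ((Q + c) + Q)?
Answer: 29/537 ≈ 0.054004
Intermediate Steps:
d(Q, c) = c + 3*Q (d(Q, c) = Q + (c + 2*Q) = c + 3*Q)
d(-12, 7)/(-537) = (7 + 3*(-12))/(-537) = (7 - 36)*(-1/537) = -29*(-1/537) = 29/537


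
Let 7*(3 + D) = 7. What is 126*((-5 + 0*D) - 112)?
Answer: -14742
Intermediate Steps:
D = -2 (D = -3 + (⅐)*7 = -3 + 1 = -2)
126*((-5 + 0*D) - 112) = 126*((-5 + 0*(-2)) - 112) = 126*((-5 + 0) - 112) = 126*(-5 - 112) = 126*(-117) = -14742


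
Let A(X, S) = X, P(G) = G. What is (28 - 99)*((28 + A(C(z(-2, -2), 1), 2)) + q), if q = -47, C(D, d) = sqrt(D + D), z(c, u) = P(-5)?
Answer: 1349 - 71*I*sqrt(10) ≈ 1349.0 - 224.52*I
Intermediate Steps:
z(c, u) = -5
C(D, d) = sqrt(2)*sqrt(D) (C(D, d) = sqrt(2*D) = sqrt(2)*sqrt(D))
(28 - 99)*((28 + A(C(z(-2, -2), 1), 2)) + q) = (28 - 99)*((28 + sqrt(2)*sqrt(-5)) - 47) = -71*((28 + sqrt(2)*(I*sqrt(5))) - 47) = -71*((28 + I*sqrt(10)) - 47) = -71*(-19 + I*sqrt(10)) = 1349 - 71*I*sqrt(10)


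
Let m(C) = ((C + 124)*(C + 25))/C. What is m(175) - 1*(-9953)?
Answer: 72063/7 ≈ 10295.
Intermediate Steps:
m(C) = (25 + C)*(124 + C)/C (m(C) = ((124 + C)*(25 + C))/C = ((25 + C)*(124 + C))/C = (25 + C)*(124 + C)/C)
m(175) - 1*(-9953) = (149 + 175 + 3100/175) - 1*(-9953) = (149 + 175 + 3100*(1/175)) + 9953 = (149 + 175 + 124/7) + 9953 = 2392/7 + 9953 = 72063/7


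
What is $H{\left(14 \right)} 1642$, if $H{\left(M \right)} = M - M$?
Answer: $0$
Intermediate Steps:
$H{\left(M \right)} = 0$
$H{\left(14 \right)} 1642 = 0 \cdot 1642 = 0$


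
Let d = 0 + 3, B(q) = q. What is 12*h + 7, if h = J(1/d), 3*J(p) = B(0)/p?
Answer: 7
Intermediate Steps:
d = 3
J(p) = 0 (J(p) = (0/p)/3 = (⅓)*0 = 0)
h = 0
12*h + 7 = 12*0 + 7 = 0 + 7 = 7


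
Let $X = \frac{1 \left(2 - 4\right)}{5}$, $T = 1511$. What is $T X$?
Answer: $- \frac{3022}{5} \approx -604.4$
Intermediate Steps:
$X = - \frac{2}{5}$ ($X = 1 \left(-2\right) \frac{1}{5} = \left(-2\right) \frac{1}{5} = - \frac{2}{5} \approx -0.4$)
$T X = 1511 \left(- \frac{2}{5}\right) = - \frac{3022}{5}$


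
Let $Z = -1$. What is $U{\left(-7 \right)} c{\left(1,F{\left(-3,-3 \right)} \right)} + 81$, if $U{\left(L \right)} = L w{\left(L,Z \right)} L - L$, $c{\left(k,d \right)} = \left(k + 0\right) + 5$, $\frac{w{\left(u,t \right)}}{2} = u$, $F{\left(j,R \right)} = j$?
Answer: $-3993$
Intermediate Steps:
$w{\left(u,t \right)} = 2 u$
$c{\left(k,d \right)} = 5 + k$ ($c{\left(k,d \right)} = k + 5 = 5 + k$)
$U{\left(L \right)} = - L + 2 L^{3}$ ($U{\left(L \right)} = L 2 L L - L = 2 L^{2} L - L = 2 L^{3} - L = - L + 2 L^{3}$)
$U{\left(-7 \right)} c{\left(1,F{\left(-3,-3 \right)} \right)} + 81 = \left(\left(-1\right) \left(-7\right) + 2 \left(-7\right)^{3}\right) \left(5 + 1\right) + 81 = \left(7 + 2 \left(-343\right)\right) 6 + 81 = \left(7 - 686\right) 6 + 81 = \left(-679\right) 6 + 81 = -4074 + 81 = -3993$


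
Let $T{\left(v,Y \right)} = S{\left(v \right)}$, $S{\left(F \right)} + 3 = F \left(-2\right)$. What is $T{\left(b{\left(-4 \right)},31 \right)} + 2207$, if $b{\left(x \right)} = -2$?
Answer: $2208$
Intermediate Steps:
$S{\left(F \right)} = -3 - 2 F$ ($S{\left(F \right)} = -3 + F \left(-2\right) = -3 - 2 F$)
$T{\left(v,Y \right)} = -3 - 2 v$
$T{\left(b{\left(-4 \right)},31 \right)} + 2207 = \left(-3 - -4\right) + 2207 = \left(-3 + 4\right) + 2207 = 1 + 2207 = 2208$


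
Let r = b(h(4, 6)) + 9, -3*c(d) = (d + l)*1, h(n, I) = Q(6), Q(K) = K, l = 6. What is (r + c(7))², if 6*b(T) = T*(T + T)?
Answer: 2500/9 ≈ 277.78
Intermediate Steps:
h(n, I) = 6
b(T) = T²/3 (b(T) = (T*(T + T))/6 = (T*(2*T))/6 = (2*T²)/6 = T²/3)
c(d) = -2 - d/3 (c(d) = -(d + 6)/3 = -(6 + d)/3 = -2 - d/3)
r = 21 (r = (⅓)*6² + 9 = (⅓)*36 + 9 = 12 + 9 = 21)
(r + c(7))² = (21 + (-2 - ⅓*7))² = (21 + (-2 - 7/3))² = (21 - 13/3)² = (50/3)² = 2500/9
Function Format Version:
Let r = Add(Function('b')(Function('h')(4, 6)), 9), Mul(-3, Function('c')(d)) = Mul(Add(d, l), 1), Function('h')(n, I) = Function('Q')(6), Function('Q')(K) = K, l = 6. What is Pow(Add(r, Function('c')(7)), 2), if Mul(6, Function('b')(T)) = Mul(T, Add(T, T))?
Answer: Rational(2500, 9) ≈ 277.78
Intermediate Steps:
Function('h')(n, I) = 6
Function('b')(T) = Mul(Rational(1, 3), Pow(T, 2)) (Function('b')(T) = Mul(Rational(1, 6), Mul(T, Add(T, T))) = Mul(Rational(1, 6), Mul(T, Mul(2, T))) = Mul(Rational(1, 6), Mul(2, Pow(T, 2))) = Mul(Rational(1, 3), Pow(T, 2)))
Function('c')(d) = Add(-2, Mul(Rational(-1, 3), d)) (Function('c')(d) = Mul(Rational(-1, 3), Mul(Add(d, 6), 1)) = Mul(Rational(-1, 3), Mul(Add(6, d), 1)) = Mul(Rational(-1, 3), Add(6, d)) = Add(-2, Mul(Rational(-1, 3), d)))
r = 21 (r = Add(Mul(Rational(1, 3), Pow(6, 2)), 9) = Add(Mul(Rational(1, 3), 36), 9) = Add(12, 9) = 21)
Pow(Add(r, Function('c')(7)), 2) = Pow(Add(21, Add(-2, Mul(Rational(-1, 3), 7))), 2) = Pow(Add(21, Add(-2, Rational(-7, 3))), 2) = Pow(Add(21, Rational(-13, 3)), 2) = Pow(Rational(50, 3), 2) = Rational(2500, 9)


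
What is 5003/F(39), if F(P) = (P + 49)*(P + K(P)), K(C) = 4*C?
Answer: 5003/17160 ≈ 0.29155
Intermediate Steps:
F(P) = 5*P*(49 + P) (F(P) = (P + 49)*(P + 4*P) = (49 + P)*(5*P) = 5*P*(49 + P))
5003/F(39) = 5003/((5*39*(49 + 39))) = 5003/((5*39*88)) = 5003/17160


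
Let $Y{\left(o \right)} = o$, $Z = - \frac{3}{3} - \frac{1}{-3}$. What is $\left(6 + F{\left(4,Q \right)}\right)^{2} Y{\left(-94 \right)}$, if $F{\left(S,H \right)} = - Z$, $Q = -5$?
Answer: $- \frac{37600}{9} \approx -4177.8$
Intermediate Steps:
$Z = - \frac{2}{3}$ ($Z = \left(-3\right) \frac{1}{3} - - \frac{1}{3} = -1 + \frac{1}{3} = - \frac{2}{3} \approx -0.66667$)
$F{\left(S,H \right)} = \frac{2}{3}$ ($F{\left(S,H \right)} = \left(-1\right) \left(- \frac{2}{3}\right) = \frac{2}{3}$)
$\left(6 + F{\left(4,Q \right)}\right)^{2} Y{\left(-94 \right)} = \left(6 + \frac{2}{3}\right)^{2} \left(-94\right) = \left(\frac{20}{3}\right)^{2} \left(-94\right) = \frac{400}{9} \left(-94\right) = - \frac{37600}{9}$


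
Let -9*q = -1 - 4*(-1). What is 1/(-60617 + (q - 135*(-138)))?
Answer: -3/125962 ≈ -2.3817e-5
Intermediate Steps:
q = -⅓ (q = -(-1 - 4*(-1))/9 = -(-1 + 4)/9 = -⅑*3 = -⅓ ≈ -0.33333)
1/(-60617 + (q - 135*(-138))) = 1/(-60617 + (-⅓ - 135*(-138))) = 1/(-60617 + (-⅓ + 18630)) = 1/(-60617 + 55889/3) = 1/(-125962/3) = -3/125962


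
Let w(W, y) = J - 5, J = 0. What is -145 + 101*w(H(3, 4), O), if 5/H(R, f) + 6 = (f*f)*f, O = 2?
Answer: -650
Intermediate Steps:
H(R, f) = 5/(-6 + f**3) (H(R, f) = 5/(-6 + (f*f)*f) = 5/(-6 + f**2*f) = 5/(-6 + f**3))
w(W, y) = -5 (w(W, y) = 0 - 5 = -5)
-145 + 101*w(H(3, 4), O) = -145 + 101*(-5) = -145 - 505 = -650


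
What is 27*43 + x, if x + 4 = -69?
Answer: 1088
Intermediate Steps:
x = -73 (x = -4 - 69 = -73)
27*43 + x = 27*43 - 73 = 1161 - 73 = 1088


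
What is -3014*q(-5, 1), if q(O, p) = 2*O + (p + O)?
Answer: 42196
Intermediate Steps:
q(O, p) = p + 3*O (q(O, p) = 2*O + (O + p) = p + 3*O)
-3014*q(-5, 1) = -3014*(1 + 3*(-5)) = -3014*(1 - 15) = -3014*(-14) = 42196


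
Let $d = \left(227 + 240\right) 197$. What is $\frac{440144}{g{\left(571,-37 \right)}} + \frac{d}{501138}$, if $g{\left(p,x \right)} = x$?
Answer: $- \frac{220569479909}{18542106} \approx -11896.0$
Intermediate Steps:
$d = 91999$ ($d = 467 \cdot 197 = 91999$)
$\frac{440144}{g{\left(571,-37 \right)}} + \frac{d}{501138} = \frac{440144}{-37} + \frac{91999}{501138} = 440144 \left(- \frac{1}{37}\right) + 91999 \cdot \frac{1}{501138} = - \frac{440144}{37} + \frac{91999}{501138} = - \frac{220569479909}{18542106}$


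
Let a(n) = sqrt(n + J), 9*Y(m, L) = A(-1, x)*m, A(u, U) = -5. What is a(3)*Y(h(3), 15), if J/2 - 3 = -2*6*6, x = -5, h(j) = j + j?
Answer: -10*I*sqrt(15) ≈ -38.73*I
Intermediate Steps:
h(j) = 2*j
Y(m, L) = -5*m/9 (Y(m, L) = (-5*m)/9 = -5*m/9)
J = -138 (J = 6 + 2*(-2*6*6) = 6 + 2*(-12*6) = 6 + 2*(-72) = 6 - 144 = -138)
a(n) = sqrt(-138 + n) (a(n) = sqrt(n - 138) = sqrt(-138 + n))
a(3)*Y(h(3), 15) = sqrt(-138 + 3)*(-10*3/9) = sqrt(-135)*(-5/9*6) = (3*I*sqrt(15))*(-10/3) = -10*I*sqrt(15)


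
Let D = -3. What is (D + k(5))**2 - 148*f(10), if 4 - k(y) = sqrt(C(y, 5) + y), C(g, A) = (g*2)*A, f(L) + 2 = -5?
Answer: 1092 - 2*sqrt(55) ≈ 1077.2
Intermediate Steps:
f(L) = -7 (f(L) = -2 - 5 = -7)
C(g, A) = 2*A*g (C(g, A) = (2*g)*A = 2*A*g)
k(y) = 4 - sqrt(11)*sqrt(y) (k(y) = 4 - sqrt(2*5*y + y) = 4 - sqrt(10*y + y) = 4 - sqrt(11*y) = 4 - sqrt(11)*sqrt(y))
(D + k(5))**2 - 148*f(10) = (-3 + (4 - sqrt(11)*sqrt(5)))**2 - 148*(-7) = (-3 + (4 - sqrt(55)))**2 + 1036 = (1 - sqrt(55))**2 + 1036 = 1036 + (1 - sqrt(55))**2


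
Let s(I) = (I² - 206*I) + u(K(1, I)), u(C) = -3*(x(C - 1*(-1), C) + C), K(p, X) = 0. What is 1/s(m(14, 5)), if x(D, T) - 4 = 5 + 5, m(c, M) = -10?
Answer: 1/2118 ≈ 0.00047214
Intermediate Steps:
x(D, T) = 14 (x(D, T) = 4 + (5 + 5) = 4 + 10 = 14)
u(C) = -42 - 3*C (u(C) = -3*(14 + C) = -42 - 3*C)
s(I) = -42 + I² - 206*I (s(I) = (I² - 206*I) + (-42 - 3*0) = (I² - 206*I) + (-42 + 0) = (I² - 206*I) - 42 = -42 + I² - 206*I)
1/s(m(14, 5)) = 1/(-42 + (-10)² - 206*(-10)) = 1/(-42 + 100 + 2060) = 1/2118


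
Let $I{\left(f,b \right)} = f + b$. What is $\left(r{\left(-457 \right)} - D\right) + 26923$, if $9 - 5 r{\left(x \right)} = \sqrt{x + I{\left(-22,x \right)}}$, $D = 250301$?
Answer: $- \frac{1116881}{5} - \frac{6 i \sqrt{26}}{5} \approx -2.2338 \cdot 10^{5} - 6.1188 i$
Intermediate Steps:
$I{\left(f,b \right)} = b + f$
$r{\left(x \right)} = \frac{9}{5} - \frac{\sqrt{-22 + 2 x}}{5}$ ($r{\left(x \right)} = \frac{9}{5} - \frac{\sqrt{x + \left(x - 22\right)}}{5} = \frac{9}{5} - \frac{\sqrt{x + \left(-22 + x\right)}}{5} = \frac{9}{5} - \frac{\sqrt{-22 + 2 x}}{5}$)
$\left(r{\left(-457 \right)} - D\right) + 26923 = \left(\left(\frac{9}{5} - \frac{\sqrt{-22 + 2 \left(-457\right)}}{5}\right) - 250301\right) + 26923 = \left(\left(\frac{9}{5} - \frac{\sqrt{-22 - 914}}{5}\right) - 250301\right) + 26923 = \left(\left(\frac{9}{5} - \frac{\sqrt{-936}}{5}\right) - 250301\right) + 26923 = \left(\left(\frac{9}{5} - \frac{6 i \sqrt{26}}{5}\right) - 250301\right) + 26923 = \left(- \frac{1251496}{5} - \frac{6 i \sqrt{26}}{5}\right) + 26923 = - \frac{1116881}{5} - \frac{6 i \sqrt{26}}{5}$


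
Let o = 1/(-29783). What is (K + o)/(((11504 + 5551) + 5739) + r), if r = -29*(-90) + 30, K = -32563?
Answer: -161637305/126250137 ≈ -1.2803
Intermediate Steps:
o = -1/29783 ≈ -3.3576e-5
r = 2640 (r = 2610 + 30 = 2640)
(K + o)/(((11504 + 5551) + 5739) + r) = (-32563 - 1/29783)/(((11504 + 5551) + 5739) + 2640) = -969823830/(29783*((17055 + 5739) + 2640)) = -969823830/(29783*(22794 + 2640)) = -969823830/29783/25434 = -969823830/29783*1/25434 = -161637305/126250137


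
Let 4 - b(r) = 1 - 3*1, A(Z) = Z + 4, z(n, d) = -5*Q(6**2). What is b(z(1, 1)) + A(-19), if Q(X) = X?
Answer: -9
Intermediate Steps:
z(n, d) = -180 (z(n, d) = -5*6**2 = -5*36 = -180)
A(Z) = 4 + Z
b(r) = 6 (b(r) = 4 - (1 - 3*1) = 4 - (1 - 3) = 4 - 1*(-2) = 4 + 2 = 6)
b(z(1, 1)) + A(-19) = 6 + (4 - 19) = 6 - 15 = -9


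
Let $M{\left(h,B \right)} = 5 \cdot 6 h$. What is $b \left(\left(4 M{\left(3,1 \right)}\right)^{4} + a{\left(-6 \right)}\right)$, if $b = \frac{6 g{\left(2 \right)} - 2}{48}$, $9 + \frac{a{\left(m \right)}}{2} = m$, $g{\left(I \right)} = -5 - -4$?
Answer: $-2799359995$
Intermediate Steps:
$g{\left(I \right)} = -1$ ($g{\left(I \right)} = -5 + 4 = -1$)
$M{\left(h,B \right)} = 30 h$
$a{\left(m \right)} = -18 + 2 m$
$b = - \frac{1}{6}$ ($b = \frac{6 \left(-1\right) - 2}{48} = \left(-6 - 2\right) \frac{1}{48} = \left(-8\right) \frac{1}{48} = - \frac{1}{6} \approx -0.16667$)
$b \left(\left(4 M{\left(3,1 \right)}\right)^{4} + a{\left(-6 \right)}\right) = - \frac{\left(4 \cdot 30 \cdot 3\right)^{4} + \left(-18 + 2 \left(-6\right)\right)}{6} = - \frac{\left(4 \cdot 90\right)^{4} - 30}{6} = - \frac{360^{4} - 30}{6} = - \frac{16796160000 - 30}{6} = \left(- \frac{1}{6}\right) 16796159970 = -2799359995$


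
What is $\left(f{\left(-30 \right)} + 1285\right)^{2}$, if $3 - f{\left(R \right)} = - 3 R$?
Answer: $1435204$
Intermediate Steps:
$f{\left(R \right)} = 3 + 3 R$ ($f{\left(R \right)} = 3 - - 3 R = 3 + 3 R$)
$\left(f{\left(-30 \right)} + 1285\right)^{2} = \left(\left(3 + 3 \left(-30\right)\right) + 1285\right)^{2} = \left(\left(3 - 90\right) + 1285\right)^{2} = \left(-87 + 1285\right)^{2} = 1198^{2} = 1435204$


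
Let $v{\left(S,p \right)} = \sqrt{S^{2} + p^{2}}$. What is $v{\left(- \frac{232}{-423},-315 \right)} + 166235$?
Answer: $166235 + \frac{\sqrt{17754283849}}{423} \approx 1.6655 \cdot 10^{5}$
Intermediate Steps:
$v{\left(- \frac{232}{-423},-315 \right)} + 166235 = \sqrt{\left(- \frac{232}{-423}\right)^{2} + \left(-315\right)^{2}} + 166235 = \sqrt{\left(\left(-232\right) \left(- \frac{1}{423}\right)\right)^{2} + 99225} + 166235 = \sqrt{\left(\frac{232}{423}\right)^{2} + 99225} + 166235 = \sqrt{\frac{53824}{178929} + 99225} + 166235 = \sqrt{\frac{17754283849}{178929}} + 166235 = \frac{\sqrt{17754283849}}{423} + 166235 = 166235 + \frac{\sqrt{17754283849}}{423}$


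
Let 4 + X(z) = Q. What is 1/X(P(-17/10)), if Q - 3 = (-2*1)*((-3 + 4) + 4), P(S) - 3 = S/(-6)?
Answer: -1/11 ≈ -0.090909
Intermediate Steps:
P(S) = 3 - S/6 (P(S) = 3 + S/(-6) = 3 + S*(-⅙) = 3 - S/6)
Q = -7 (Q = 3 + (-2*1)*((-3 + 4) + 4) = 3 - 2*(1 + 4) = 3 - 2*5 = 3 - 10 = -7)
X(z) = -11 (X(z) = -4 - 7 = -11)
1/X(P(-17/10)) = 1/(-11) = -1/11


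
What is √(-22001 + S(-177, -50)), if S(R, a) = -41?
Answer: I*√22042 ≈ 148.47*I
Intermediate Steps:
√(-22001 + S(-177, -50)) = √(-22001 - 41) = √(-22042) = I*√22042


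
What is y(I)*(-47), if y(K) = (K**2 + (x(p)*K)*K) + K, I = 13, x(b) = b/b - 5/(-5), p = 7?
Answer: -24440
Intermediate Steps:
x(b) = 2 (x(b) = 1 - 5*(-1/5) = 1 + 1 = 2)
y(K) = K + 3*K**2 (y(K) = (K**2 + (2*K)*K) + K = (K**2 + 2*K**2) + K = 3*K**2 + K = K + 3*K**2)
y(I)*(-47) = (13*(1 + 3*13))*(-47) = (13*(1 + 39))*(-47) = (13*40)*(-47) = 520*(-47) = -24440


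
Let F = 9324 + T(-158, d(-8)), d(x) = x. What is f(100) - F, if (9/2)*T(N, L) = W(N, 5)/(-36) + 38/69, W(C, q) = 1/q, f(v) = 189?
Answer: -170187307/18630 ≈ -9135.1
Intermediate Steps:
T(N, L) = 2257/18630 (T(N, L) = 2*(1/(5*(-36)) + 38/69)/9 = 2*((⅕)*(-1/36) + 38*(1/69))/9 = 2*(-1/180 + 38/69)/9 = (2/9)*(2257/4140) = 2257/18630)
F = 173708377/18630 (F = 9324 + 2257/18630 = 173708377/18630 ≈ 9324.1)
f(100) - F = 189 - 1*173708377/18630 = 189 - 173708377/18630 = -170187307/18630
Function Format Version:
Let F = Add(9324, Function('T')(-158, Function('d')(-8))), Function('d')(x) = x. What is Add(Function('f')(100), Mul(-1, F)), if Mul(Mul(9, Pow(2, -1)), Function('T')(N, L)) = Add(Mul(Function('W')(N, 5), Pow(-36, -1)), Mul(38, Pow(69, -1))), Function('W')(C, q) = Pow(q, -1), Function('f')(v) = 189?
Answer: Rational(-170187307, 18630) ≈ -9135.1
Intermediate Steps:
Function('T')(N, L) = Rational(2257, 18630) (Function('T')(N, L) = Mul(Rational(2, 9), Add(Mul(Pow(5, -1), Pow(-36, -1)), Mul(38, Pow(69, -1)))) = Mul(Rational(2, 9), Add(Mul(Rational(1, 5), Rational(-1, 36)), Mul(38, Rational(1, 69)))) = Mul(Rational(2, 9), Add(Rational(-1, 180), Rational(38, 69))) = Mul(Rational(2, 9), Rational(2257, 4140)) = Rational(2257, 18630))
F = Rational(173708377, 18630) (F = Add(9324, Rational(2257, 18630)) = Rational(173708377, 18630) ≈ 9324.1)
Add(Function('f')(100), Mul(-1, F)) = Add(189, Mul(-1, Rational(173708377, 18630))) = Add(189, Rational(-173708377, 18630)) = Rational(-170187307, 18630)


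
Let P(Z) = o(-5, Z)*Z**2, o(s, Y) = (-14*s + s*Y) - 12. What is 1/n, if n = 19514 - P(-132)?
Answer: -1/12490918 ≈ -8.0058e-8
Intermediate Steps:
o(s, Y) = -12 - 14*s + Y*s (o(s, Y) = (-14*s + Y*s) - 12 = -12 - 14*s + Y*s)
P(Z) = Z**2*(58 - 5*Z) (P(Z) = (-12 - 14*(-5) + Z*(-5))*Z**2 = (-12 + 70 - 5*Z)*Z**2 = (58 - 5*Z)*Z**2 = Z**2*(58 - 5*Z))
n = -12490918 (n = 19514 - (-132)**2*(58 - 5*(-132)) = 19514 - 17424*(58 + 660) = 19514 - 17424*718 = 19514 - 1*12510432 = 19514 - 12510432 = -12490918)
1/n = 1/(-12490918) = -1/12490918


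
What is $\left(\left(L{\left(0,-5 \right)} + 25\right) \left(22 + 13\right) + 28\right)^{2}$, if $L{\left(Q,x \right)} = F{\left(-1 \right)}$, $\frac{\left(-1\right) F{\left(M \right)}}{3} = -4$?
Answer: $1750329$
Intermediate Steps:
$F{\left(M \right)} = 12$ ($F{\left(M \right)} = \left(-3\right) \left(-4\right) = 12$)
$L{\left(Q,x \right)} = 12$
$\left(\left(L{\left(0,-5 \right)} + 25\right) \left(22 + 13\right) + 28\right)^{2} = \left(\left(12 + 25\right) \left(22 + 13\right) + 28\right)^{2} = \left(37 \cdot 35 + 28\right)^{2} = \left(1295 + 28\right)^{2} = 1323^{2} = 1750329$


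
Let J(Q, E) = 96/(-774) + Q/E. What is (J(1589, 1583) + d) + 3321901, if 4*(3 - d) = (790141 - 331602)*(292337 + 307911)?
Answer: -14050658165881745/204207 ≈ -6.8806e+10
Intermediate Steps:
J(Q, E) = -16/129 + Q/E (J(Q, E) = 96*(-1/774) + Q/E = -16/129 + Q/E)
d = -68809279415 (d = 3 - (790141 - 331602)*(292337 + 307911)/4 = 3 - 458539*600248/4 = 3 - 1/4*275237117672 = 3 - 68809279418 = -68809279415)
(J(1589, 1583) + d) + 3321901 = ((-16/129 + 1589/1583) - 68809279415) + 3321901 = (179653/204207 - 68809279415) + 3321901 = -14051336521319252/204207 + 3321901 = -14050658165881745/204207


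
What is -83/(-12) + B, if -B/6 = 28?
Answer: -1933/12 ≈ -161.08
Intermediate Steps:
B = -168 (B = -6*28 = -168)
-83/(-12) + B = -83/(-12) - 168 = -1/12*(-83) - 168 = 83/12 - 168 = -1933/12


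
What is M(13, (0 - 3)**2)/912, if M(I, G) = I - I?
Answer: 0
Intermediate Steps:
M(I, G) = 0
M(13, (0 - 3)**2)/912 = 0/912 = 0*(1/912) = 0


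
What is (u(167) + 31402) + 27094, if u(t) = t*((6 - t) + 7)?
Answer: 32778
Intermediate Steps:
u(t) = t*(13 - t)
(u(167) + 31402) + 27094 = (167*(13 - 1*167) + 31402) + 27094 = (167*(13 - 167) + 31402) + 27094 = (167*(-154) + 31402) + 27094 = (-25718 + 31402) + 27094 = 5684 + 27094 = 32778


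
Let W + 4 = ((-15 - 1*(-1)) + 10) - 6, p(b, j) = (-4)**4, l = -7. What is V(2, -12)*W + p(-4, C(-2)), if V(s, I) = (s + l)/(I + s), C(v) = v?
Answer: 249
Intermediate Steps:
V(s, I) = (-7 + s)/(I + s) (V(s, I) = (s - 7)/(I + s) = (-7 + s)/(I + s))
p(b, j) = 256
W = -14 (W = -4 + (((-15 - 1*(-1)) + 10) - 6) = -4 + (((-15 + 1) + 10) - 6) = -4 + ((-14 + 10) - 6) = -4 + (-4 - 6) = -4 - 10 = -14)
V(2, -12)*W + p(-4, C(-2)) = ((-7 + 2)/(-12 + 2))*(-14) + 256 = (-5/(-10))*(-14) + 256 = -1/10*(-5)*(-14) + 256 = (1/2)*(-14) + 256 = -7 + 256 = 249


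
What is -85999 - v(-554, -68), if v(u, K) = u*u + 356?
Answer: -393271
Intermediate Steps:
v(u, K) = 356 + u² (v(u, K) = u² + 356 = 356 + u²)
-85999 - v(-554, -68) = -85999 - (356 + (-554)²) = -85999 - (356 + 306916) = -85999 - 1*307272 = -85999 - 307272 = -393271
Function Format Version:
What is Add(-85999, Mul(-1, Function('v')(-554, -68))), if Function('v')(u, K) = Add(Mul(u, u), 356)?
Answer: -393271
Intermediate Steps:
Function('v')(u, K) = Add(356, Pow(u, 2)) (Function('v')(u, K) = Add(Pow(u, 2), 356) = Add(356, Pow(u, 2)))
Add(-85999, Mul(-1, Function('v')(-554, -68))) = Add(-85999, Mul(-1, Add(356, Pow(-554, 2)))) = Add(-85999, Mul(-1, Add(356, 306916))) = Add(-85999, Mul(-1, 307272)) = Add(-85999, -307272) = -393271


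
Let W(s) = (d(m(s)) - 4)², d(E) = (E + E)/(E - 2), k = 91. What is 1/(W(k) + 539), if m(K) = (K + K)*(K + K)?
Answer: 274266721/148926697019 ≈ 0.0018416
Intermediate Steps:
m(K) = 4*K² (m(K) = (2*K)*(2*K) = 4*K²)
d(E) = 2*E/(-2 + E) (d(E) = (2*E)/(-2 + E) = 2*E/(-2 + E))
W(s) = (-4 + 8*s²/(-2 + 4*s²))² (W(s) = (2*(4*s²)/(-2 + 4*s²) - 4)² = (8*s²/(-2 + 4*s²) - 4)² = (-4 + 8*s²/(-2 + 4*s²))²)
1/(W(k) + 539) = 1/(16*(1 - 1*91²)²/(-1 + 2*91²)² + 539) = 1/(16*(1 - 1*8281)²/(-1 + 2*8281)² + 539) = 1/(16*(1 - 8281)²/(-1 + 16562)² + 539) = 1/(16*(-8280)²/16561² + 539) = 1/(16*68558400*(1/274266721) + 539) = 1/(1096934400/274266721 + 539) = 1/(148926697019/274266721) = 274266721/148926697019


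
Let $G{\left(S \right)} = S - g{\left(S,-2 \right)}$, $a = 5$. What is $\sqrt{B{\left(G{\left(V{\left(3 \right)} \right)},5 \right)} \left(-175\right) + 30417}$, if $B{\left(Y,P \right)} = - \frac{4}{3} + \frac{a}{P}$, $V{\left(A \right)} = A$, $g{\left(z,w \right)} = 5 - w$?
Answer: $\frac{\sqrt{274278}}{3} \approx 174.57$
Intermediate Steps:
$G{\left(S \right)} = -7 + S$ ($G{\left(S \right)} = S - \left(5 - -2\right) = S - \left(5 + 2\right) = S - 7 = -7 + S$)
$B{\left(Y,P \right)} = - \frac{4}{3} + \frac{5}{P}$
$\sqrt{B{\left(G{\left(V{\left(3 \right)} \right)},5 \right)} \left(-175\right) + 30417} = \sqrt{\left(- \frac{4}{3} + \frac{5}{5}\right) \left(-175\right) + 30417} = \sqrt{\left(- \frac{4}{3} + 5 \cdot \frac{1}{5}\right) \left(-175\right) + 30417} = \sqrt{\left(- \frac{4}{3} + 1\right) \left(-175\right) + 30417} = \sqrt{\left(- \frac{1}{3}\right) \left(-175\right) + 30417} = \sqrt{\frac{175}{3} + 30417} = \sqrt{\frac{91426}{3}} = \frac{\sqrt{274278}}{3}$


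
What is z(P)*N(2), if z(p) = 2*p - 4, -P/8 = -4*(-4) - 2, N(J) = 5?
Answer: -1140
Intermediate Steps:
P = -112 (P = -8*(-4*(-4) - 2) = -8*(16 - 2) = -8*14 = -112)
z(p) = -4 + 2*p
z(P)*N(2) = (-4 + 2*(-112))*5 = (-4 - 224)*5 = -228*5 = -1140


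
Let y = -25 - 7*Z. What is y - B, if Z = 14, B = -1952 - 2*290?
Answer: 2409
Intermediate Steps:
B = -2532 (B = -1952 - 580 = -2532)
y = -123 (y = -25 - 7*14 = -25 - 98 = -123)
y - B = -123 - 1*(-2532) = -123 + 2532 = 2409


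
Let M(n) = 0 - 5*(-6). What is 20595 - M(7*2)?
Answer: 20565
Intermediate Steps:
M(n) = 30 (M(n) = 0 + 30 = 30)
20595 - M(7*2) = 20595 - 1*30 = 20595 - 30 = 20565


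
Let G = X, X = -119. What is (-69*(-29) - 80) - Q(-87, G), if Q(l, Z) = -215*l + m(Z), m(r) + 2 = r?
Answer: -16663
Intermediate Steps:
m(r) = -2 + r
G = -119
Q(l, Z) = -2 + Z - 215*l (Q(l, Z) = -215*l + (-2 + Z) = -2 + Z - 215*l)
(-69*(-29) - 80) - Q(-87, G) = (-69*(-29) - 80) - (-2 - 119 - 215*(-87)) = (2001 - 80) - (-2 - 119 + 18705) = 1921 - 1*18584 = 1921 - 18584 = -16663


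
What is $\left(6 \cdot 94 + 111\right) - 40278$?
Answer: $-39603$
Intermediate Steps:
$\left(6 \cdot 94 + 111\right) - 40278 = \left(564 + 111\right) - 40278 = 675 - 40278 = -39603$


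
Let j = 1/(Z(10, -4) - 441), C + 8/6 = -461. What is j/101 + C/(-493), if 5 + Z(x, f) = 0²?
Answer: 62477323/66623034 ≈ 0.93777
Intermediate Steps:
C = -1387/3 (C = -4/3 - 461 = -1387/3 ≈ -462.33)
Z(x, f) = -5 (Z(x, f) = -5 + 0² = -5 + 0 = -5)
j = -1/446 (j = 1/(-5 - 441) = 1/(-446) = -1/446 ≈ -0.0022422)
j/101 + C/(-493) = -1/446/101 - 1387/3/(-493) = -1/446*1/101 - 1387/3*(-1/493) = -1/45046 + 1387/1479 = 62477323/66623034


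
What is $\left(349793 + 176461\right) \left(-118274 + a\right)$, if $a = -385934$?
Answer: $-265341476832$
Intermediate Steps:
$\left(349793 + 176461\right) \left(-118274 + a\right) = \left(349793 + 176461\right) \left(-118274 - 385934\right) = 526254 \left(-504208\right) = -265341476832$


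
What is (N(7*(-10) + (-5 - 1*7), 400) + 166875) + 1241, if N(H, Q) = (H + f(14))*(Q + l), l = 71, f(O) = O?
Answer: 136088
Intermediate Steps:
N(H, Q) = (14 + H)*(71 + Q) (N(H, Q) = (H + 14)*(Q + 71) = (14 + H)*(71 + Q))
(N(7*(-10) + (-5 - 1*7), 400) + 166875) + 1241 = ((994 + 14*400 + 71*(7*(-10) + (-5 - 1*7)) + (7*(-10) + (-5 - 1*7))*400) + 166875) + 1241 = ((994 + 5600 + 71*(-70 + (-5 - 7)) + (-70 + (-5 - 7))*400) + 166875) + 1241 = ((994 + 5600 + 71*(-70 - 12) + (-70 - 12)*400) + 166875) + 1241 = ((994 + 5600 + 71*(-82) - 82*400) + 166875) + 1241 = ((994 + 5600 - 5822 - 32800) + 166875) + 1241 = (-32028 + 166875) + 1241 = 134847 + 1241 = 136088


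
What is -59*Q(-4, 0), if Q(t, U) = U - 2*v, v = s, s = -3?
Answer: -354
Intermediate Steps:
v = -3
Q(t, U) = 6 + U (Q(t, U) = U - 2*(-3) = U + 6 = 6 + U)
-59*Q(-4, 0) = -59*(6 + 0) = -59*6 = -354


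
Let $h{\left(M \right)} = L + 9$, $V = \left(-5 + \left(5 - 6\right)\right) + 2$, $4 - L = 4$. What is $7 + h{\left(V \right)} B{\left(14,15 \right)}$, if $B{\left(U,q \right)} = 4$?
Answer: $43$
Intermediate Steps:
$L = 0$ ($L = 4 - 4 = 0$)
$V = -4$ ($V = \left(-5 + \left(5 - 6\right)\right) + 2 = \left(-5 - 1\right) + 2 = -6 + 2 = -4$)
$h{\left(M \right)} = 9$ ($h{\left(M \right)} = 0 + 9 = 9$)
$7 + h{\left(V \right)} B{\left(14,15 \right)} = 7 + 9 \cdot 4 = 7 + 36 = 43$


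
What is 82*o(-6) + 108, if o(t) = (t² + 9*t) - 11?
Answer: -2270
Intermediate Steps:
o(t) = -11 + t² + 9*t
82*o(-6) + 108 = 82*(-11 + (-6)² + 9*(-6)) + 108 = 82*(-11 + 36 - 54) + 108 = 82*(-29) + 108 = -2378 + 108 = -2270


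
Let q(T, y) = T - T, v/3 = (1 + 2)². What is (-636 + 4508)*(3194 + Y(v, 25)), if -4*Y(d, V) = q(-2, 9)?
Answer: 12367168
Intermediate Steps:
v = 27 (v = 3*(1 + 2)² = 3*3² = 3*9 = 27)
q(T, y) = 0
Y(d, V) = 0 (Y(d, V) = -¼*0 = 0)
(-636 + 4508)*(3194 + Y(v, 25)) = (-636 + 4508)*(3194 + 0) = 3872*3194 = 12367168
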